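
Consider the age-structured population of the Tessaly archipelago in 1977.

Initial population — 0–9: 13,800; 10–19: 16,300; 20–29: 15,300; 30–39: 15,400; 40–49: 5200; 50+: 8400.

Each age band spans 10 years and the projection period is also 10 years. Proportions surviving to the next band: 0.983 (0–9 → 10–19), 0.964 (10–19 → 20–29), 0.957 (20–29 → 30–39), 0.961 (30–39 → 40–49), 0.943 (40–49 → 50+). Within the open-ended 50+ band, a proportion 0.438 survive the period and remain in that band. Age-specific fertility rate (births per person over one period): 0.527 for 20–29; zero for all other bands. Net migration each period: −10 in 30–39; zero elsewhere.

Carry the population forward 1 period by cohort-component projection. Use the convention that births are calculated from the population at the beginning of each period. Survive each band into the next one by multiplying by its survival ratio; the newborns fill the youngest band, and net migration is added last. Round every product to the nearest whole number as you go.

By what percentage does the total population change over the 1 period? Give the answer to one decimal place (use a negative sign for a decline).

1.3

(Groups numbered youngest = 1 to oldest = 6.)
Period 1:
Births: 15300 × 0.527 = 8063
Group 2: 13800 × 0.983 = 13565
Group 3: 16300 × 0.964 = 15713
Group 4: 15300 × 0.957 = 14642
Group 5: 15400 × 0.961 = 14799
Group 6: 5200 × 0.943 + 8400 × 0.438 = 4904 + 3679 = 8583
Net migration: Group 4 − 10 → 14632
Population now: 0–9=8063, 10–19=13565, 20–29=15713, 30–39=14632, 40–49=14799, 50+=8583
Total: 74400 → 75355; change = 955; percentage change = 1.3%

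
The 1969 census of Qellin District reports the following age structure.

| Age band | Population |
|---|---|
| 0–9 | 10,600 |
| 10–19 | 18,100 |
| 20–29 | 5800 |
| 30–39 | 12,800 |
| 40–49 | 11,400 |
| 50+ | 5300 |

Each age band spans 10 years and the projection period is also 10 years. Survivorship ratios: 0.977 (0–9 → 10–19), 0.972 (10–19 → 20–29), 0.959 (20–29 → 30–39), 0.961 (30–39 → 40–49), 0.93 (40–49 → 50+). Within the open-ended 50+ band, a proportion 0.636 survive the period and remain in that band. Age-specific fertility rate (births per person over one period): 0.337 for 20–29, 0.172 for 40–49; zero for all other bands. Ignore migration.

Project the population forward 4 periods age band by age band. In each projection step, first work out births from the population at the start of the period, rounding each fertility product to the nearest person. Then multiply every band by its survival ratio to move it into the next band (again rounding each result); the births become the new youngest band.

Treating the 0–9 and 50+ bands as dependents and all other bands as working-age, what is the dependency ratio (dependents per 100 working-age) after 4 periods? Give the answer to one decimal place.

After projecting period 1:
Births: 5800 * 0.337 = 1955 ; 11400 * 0.172 = 1961 — total 3916
10–19: 10600 * 0.977 = 10356
20–29: 18100 * 0.972 = 17593
30–39: 5800 * 0.959 = 5562
40–49: 12800 * 0.961 = 12301
50+: 11400 * 0.93 + 5300 * 0.636 = 10602 + 3371 = 13973
Giving 3916 / 10356 / 17593 / 5562 / 12301 / 13973.
After projecting period 2:
Births: 17593 * 0.337 = 5929 ; 12301 * 0.172 = 2116 — total 8045
10–19: 3916 * 0.977 = 3826
20–29: 10356 * 0.972 = 10066
30–39: 17593 * 0.959 = 16872
40–49: 5562 * 0.961 = 5345
50+: 12301 * 0.93 + 13973 * 0.636 = 11440 + 8887 = 20327
Giving 8045 / 3826 / 10066 / 16872 / 5345 / 20327.
After projecting period 3:
Births: 10066 * 0.337 = 3392 ; 5345 * 0.172 = 919 — total 4311
10–19: 8045 * 0.977 = 7860
20–29: 3826 * 0.972 = 3719
30–39: 10066 * 0.959 = 9653
40–49: 16872 * 0.961 = 16214
50+: 5345 * 0.93 + 20327 * 0.636 = 4971 + 12928 = 17899
Giving 4311 / 7860 / 3719 / 9653 / 16214 / 17899.
After projecting period 4:
Births: 3719 * 0.337 = 1253 ; 16214 * 0.172 = 2789 — total 4042
10–19: 4311 * 0.977 = 4212
20–29: 7860 * 0.972 = 7640
30–39: 3719 * 0.959 = 3567
40–49: 9653 * 0.961 = 9277
50+: 16214 * 0.93 + 17899 * 0.636 = 15079 + 11384 = 26463
Giving 4042 / 4212 / 7640 / 3567 / 9277 / 26463.
Dependents (band 0–9 + band 50+) = 4042 + 26463 = 30505; working-age = 24696; ratio = 30505/24696 × 100 = 123.5

123.5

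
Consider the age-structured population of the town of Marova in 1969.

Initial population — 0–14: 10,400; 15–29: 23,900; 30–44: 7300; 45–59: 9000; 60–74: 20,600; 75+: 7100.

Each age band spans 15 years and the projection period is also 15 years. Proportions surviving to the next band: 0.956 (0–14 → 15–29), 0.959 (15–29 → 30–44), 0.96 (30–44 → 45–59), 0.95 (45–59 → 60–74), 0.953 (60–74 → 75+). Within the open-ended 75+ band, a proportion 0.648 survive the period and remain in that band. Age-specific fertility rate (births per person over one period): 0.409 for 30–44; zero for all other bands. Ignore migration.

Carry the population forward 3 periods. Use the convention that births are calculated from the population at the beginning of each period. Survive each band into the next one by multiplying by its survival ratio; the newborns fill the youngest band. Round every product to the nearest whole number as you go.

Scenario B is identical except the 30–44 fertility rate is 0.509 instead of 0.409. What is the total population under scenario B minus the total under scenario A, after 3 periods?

Period 1.
Births: 7300 × 0.409 = 2986
15–29: 10400 × 0.956 = 9942
30–44: 23900 × 0.959 = 22920
45–59: 7300 × 0.96 = 7008
60–74: 9000 × 0.95 = 8550
75+: 20600 × 0.953 + 7100 × 0.648 = 19632 + 4601 = 24233
Giving 2986 / 9942 / 22920 / 7008 / 8550 / 24233.
Period 2.
Births: 22920 × 0.409 = 9374
15–29: 2986 × 0.956 = 2855
30–44: 9942 × 0.959 = 9534
45–59: 22920 × 0.96 = 22003
60–74: 7008 × 0.95 = 6658
75+: 8550 × 0.953 + 24233 × 0.648 = 8148 + 15703 = 23851
Giving 9374 / 2855 / 9534 / 22003 / 6658 / 23851.
Period 3.
Births: 9534 × 0.409 = 3899
15–29: 9374 × 0.956 = 8962
30–44: 2855 × 0.959 = 2738
45–59: 9534 × 0.96 = 9153
60–74: 22003 × 0.95 = 20903
75+: 6658 × 0.953 + 23851 × 0.648 = 6345 + 15455 = 21800
Giving 3899 / 8962 / 2738 / 9153 / 20903 / 21800.
Scenario A total after 3 periods: 67455
Scenario B projection —
Period 1.
Births: 7300 × 0.509 = 3716
15–29: 10400 × 0.956 = 9942
30–44: 23900 × 0.959 = 22920
45–59: 7300 × 0.96 = 7008
60–74: 9000 × 0.95 = 8550
75+: 20600 × 0.953 + 7100 × 0.648 = 19632 + 4601 = 24233
Giving 3716 / 9942 / 22920 / 7008 / 8550 / 24233.
Period 2.
Births: 22920 × 0.509 = 11666
15–29: 3716 × 0.956 = 3552
30–44: 9942 × 0.959 = 9534
45–59: 22920 × 0.96 = 22003
60–74: 7008 × 0.95 = 6658
75+: 8550 × 0.953 + 24233 × 0.648 = 8148 + 15703 = 23851
Giving 11666 / 3552 / 9534 / 22003 / 6658 / 23851.
Period 3.
Births: 9534 × 0.509 = 4853
15–29: 11666 × 0.956 = 11153
30–44: 3552 × 0.959 = 3406
45–59: 9534 × 0.96 = 9153
60–74: 22003 × 0.95 = 20903
75+: 6658 × 0.953 + 23851 × 0.648 = 6345 + 15455 = 21800
Giving 4853 / 11153 / 3406 / 9153 / 20903 / 21800.
Scenario B total after 3 periods: 71268
Difference B − A = 71268 − 67455 = 3813

3813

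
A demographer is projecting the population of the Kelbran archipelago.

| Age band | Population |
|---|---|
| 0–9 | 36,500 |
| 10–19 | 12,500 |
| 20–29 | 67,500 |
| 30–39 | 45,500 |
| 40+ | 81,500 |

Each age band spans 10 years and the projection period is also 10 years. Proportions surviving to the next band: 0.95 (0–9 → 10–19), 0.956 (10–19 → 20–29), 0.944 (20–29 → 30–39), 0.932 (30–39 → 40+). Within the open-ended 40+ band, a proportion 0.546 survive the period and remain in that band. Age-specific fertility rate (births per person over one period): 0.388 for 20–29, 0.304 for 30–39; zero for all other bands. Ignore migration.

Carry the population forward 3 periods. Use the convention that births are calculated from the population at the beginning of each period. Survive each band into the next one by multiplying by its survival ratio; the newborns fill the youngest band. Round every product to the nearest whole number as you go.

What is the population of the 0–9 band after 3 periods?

— Period 1 —
Births: 67500 * 0.388 = 26190  |  45500 * 0.304 = 13832 → 40022
10–19: 36500 * 0.95 = 34675
20–29: 12500 * 0.956 = 11950
30–39: 67500 * 0.944 = 63720
40+: 45500 * 0.932 + 81500 * 0.546 = 42406 + 44499 = 86905
End of period: [40022, 34675, 11950, 63720, 86905]
— Period 2 —
Births: 11950 * 0.388 = 4637  |  63720 * 0.304 = 19371 → 24008
10–19: 40022 * 0.95 = 38021
20–29: 34675 * 0.956 = 33149
30–39: 11950 * 0.944 = 11281
40+: 63720 * 0.932 + 86905 * 0.546 = 59387 + 47450 = 106837
End of period: [24008, 38021, 33149, 11281, 106837]
— Period 3 —
Births: 33149 * 0.388 = 12862  |  11281 * 0.304 = 3429 → 16291
10–19: 24008 * 0.95 = 22808
20–29: 38021 * 0.956 = 36348
30–39: 33149 * 0.944 = 31293
40+: 11281 * 0.932 + 106837 * 0.546 = 10514 + 58333 = 68847
End of period: [16291, 22808, 36348, 31293, 68847]

16291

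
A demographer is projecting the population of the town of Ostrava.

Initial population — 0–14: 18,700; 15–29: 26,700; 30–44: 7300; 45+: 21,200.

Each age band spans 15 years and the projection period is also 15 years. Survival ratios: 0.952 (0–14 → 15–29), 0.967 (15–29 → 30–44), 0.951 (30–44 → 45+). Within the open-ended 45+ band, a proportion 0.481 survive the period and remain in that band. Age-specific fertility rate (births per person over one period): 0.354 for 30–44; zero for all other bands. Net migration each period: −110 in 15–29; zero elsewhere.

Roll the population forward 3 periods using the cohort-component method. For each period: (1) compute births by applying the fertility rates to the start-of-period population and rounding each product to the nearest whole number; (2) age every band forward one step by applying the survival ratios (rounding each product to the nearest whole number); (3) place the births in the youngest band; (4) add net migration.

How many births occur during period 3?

Call the groups 1 to 4, youngest first.
— Period 1 —
Births: 7300 * 0.354 = 2584
Group 2: 18700 * 0.952 = 17802
Group 3: 26700 * 0.967 = 25819
Group 4: 7300 * 0.951 + 21200 * 0.481 = 6942 + 10197 = 17139
Net migration: Group 2 − 110 → 17692
→ [2584, 17692, 25819, 17139]
— Period 2 —
Births: 25819 * 0.354 = 9140
Group 2: 2584 * 0.952 = 2460
Group 3: 17692 * 0.967 = 17108
Group 4: 25819 * 0.951 + 17139 * 0.481 = 24554 + 8244 = 32798
Net migration: Group 2 − 110 → 2350
→ [9140, 2350, 17108, 32798]
— Period 3 —
Births: 17108 * 0.354 = 6056
Group 2: 9140 * 0.952 = 8701
Group 3: 2350 * 0.967 = 2272
Group 4: 17108 * 0.951 + 32798 * 0.481 = 16270 + 15776 = 32046
Net migration: Group 2 − 110 → 8591
→ [6056, 8591, 2272, 32046]

6056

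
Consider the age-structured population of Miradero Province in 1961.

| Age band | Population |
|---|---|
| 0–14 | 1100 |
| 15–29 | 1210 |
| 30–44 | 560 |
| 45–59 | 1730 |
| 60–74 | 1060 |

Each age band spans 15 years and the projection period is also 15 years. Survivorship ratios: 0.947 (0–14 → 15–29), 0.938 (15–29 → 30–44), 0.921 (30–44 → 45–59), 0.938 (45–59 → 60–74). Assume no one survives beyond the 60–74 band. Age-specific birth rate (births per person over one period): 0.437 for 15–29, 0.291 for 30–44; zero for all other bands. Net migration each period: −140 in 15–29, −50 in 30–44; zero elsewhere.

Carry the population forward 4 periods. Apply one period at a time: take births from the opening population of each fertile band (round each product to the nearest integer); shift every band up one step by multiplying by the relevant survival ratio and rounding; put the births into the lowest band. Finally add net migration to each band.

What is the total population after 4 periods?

2187

— Period 1 —
Births: 1210 × 0.437 = 529  |  560 × 0.291 = 163 → 692
15–29: 1100 × 0.947 = 1042
30–44: 1210 × 0.938 = 1135
45–59: 560 × 0.921 = 516
60–74: 1730 × 0.938 = 1623
Net migration: 15–29 − 140 → 902; 30–44 − 50 → 1085
Giving 692 / 902 / 1085 / 516 / 1623.
— Period 2 —
Births: 902 × 0.437 = 394  |  1085 × 0.291 = 316 → 710
15–29: 692 × 0.947 = 655
30–44: 902 × 0.938 = 846
45–59: 1085 × 0.921 = 999
60–74: 516 × 0.938 = 484
Net migration: 15–29 − 140 → 515; 30–44 − 50 → 796
Giving 710 / 515 / 796 / 999 / 484.
— Period 3 —
Births: 515 × 0.437 = 225  |  796 × 0.291 = 232 → 457
15–29: 710 × 0.947 = 672
30–44: 515 × 0.938 = 483
45–59: 796 × 0.921 = 733
60–74: 999 × 0.938 = 937
Net migration: 15–29 − 140 → 532; 30–44 − 50 → 433
Giving 457 / 532 / 433 / 733 / 937.
— Period 4 —
Births: 532 × 0.437 = 232  |  433 × 0.291 = 126 → 358
15–29: 457 × 0.947 = 433
30–44: 532 × 0.938 = 499
45–59: 433 × 0.921 = 399
60–74: 733 × 0.938 = 688
Net migration: 15–29 − 140 → 293; 30–44 − 50 → 449
Giving 358 / 293 / 449 / 399 / 688.
Total after period 4: 358 + 293 + 449 + 399 + 688 = 2187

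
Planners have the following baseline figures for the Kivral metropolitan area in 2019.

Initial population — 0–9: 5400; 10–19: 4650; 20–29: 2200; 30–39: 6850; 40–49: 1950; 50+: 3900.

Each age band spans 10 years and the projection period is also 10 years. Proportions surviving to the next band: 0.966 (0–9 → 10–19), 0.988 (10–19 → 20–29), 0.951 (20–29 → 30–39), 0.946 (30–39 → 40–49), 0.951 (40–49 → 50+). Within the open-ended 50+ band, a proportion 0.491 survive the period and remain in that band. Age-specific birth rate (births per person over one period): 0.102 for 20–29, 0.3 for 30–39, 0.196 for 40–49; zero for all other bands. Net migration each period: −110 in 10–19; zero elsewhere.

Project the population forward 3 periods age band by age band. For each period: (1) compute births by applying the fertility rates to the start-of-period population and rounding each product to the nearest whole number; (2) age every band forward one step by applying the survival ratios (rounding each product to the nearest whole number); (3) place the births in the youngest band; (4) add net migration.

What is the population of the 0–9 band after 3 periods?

2214

Let group 1 be 0–9 through group 6 = 50+.
After projecting period 1:
Births: 2200 × 0.102 = 224  |  6850 × 0.3 = 2055  |  1950 × 0.196 = 382 ⇒ total 2661
Group 2: 5400 × 0.966 = 5216
Group 3: 4650 × 0.988 = 4594
Group 4: 2200 × 0.951 = 2092
Group 5: 6850 × 0.946 = 6480
Group 6: 1950 × 0.951 + 3900 × 0.491 = 1854 + 1915 = 3769
Net migration: Group 2 − 110 → 5106
Giving 2661 / 5106 / 4594 / 2092 / 6480 / 3769.
After projecting period 2:
Births: 4594 × 0.102 = 469  |  2092 × 0.3 = 628  |  6480 × 0.196 = 1270 ⇒ total 2367
Group 2: 2661 × 0.966 = 2571
Group 3: 5106 × 0.988 = 5045
Group 4: 4594 × 0.951 = 4369
Group 5: 2092 × 0.946 = 1979
Group 6: 6480 × 0.951 + 3769 × 0.491 = 6162 + 1851 = 8013
Net migration: Group 2 − 110 → 2461
Giving 2367 / 2461 / 5045 / 4369 / 1979 / 8013.
After projecting period 3:
Births: 5045 × 0.102 = 515  |  4369 × 0.3 = 1311  |  1979 × 0.196 = 388 ⇒ total 2214
Group 2: 2367 × 0.966 = 2287
Group 3: 2461 × 0.988 = 2431
Group 4: 5045 × 0.951 = 4798
Group 5: 4369 × 0.946 = 4133
Group 6: 1979 × 0.951 + 8013 × 0.491 = 1882 + 3934 = 5816
Net migration: Group 2 − 110 → 2177
Giving 2214 / 2177 / 2431 / 4798 / 4133 / 5816.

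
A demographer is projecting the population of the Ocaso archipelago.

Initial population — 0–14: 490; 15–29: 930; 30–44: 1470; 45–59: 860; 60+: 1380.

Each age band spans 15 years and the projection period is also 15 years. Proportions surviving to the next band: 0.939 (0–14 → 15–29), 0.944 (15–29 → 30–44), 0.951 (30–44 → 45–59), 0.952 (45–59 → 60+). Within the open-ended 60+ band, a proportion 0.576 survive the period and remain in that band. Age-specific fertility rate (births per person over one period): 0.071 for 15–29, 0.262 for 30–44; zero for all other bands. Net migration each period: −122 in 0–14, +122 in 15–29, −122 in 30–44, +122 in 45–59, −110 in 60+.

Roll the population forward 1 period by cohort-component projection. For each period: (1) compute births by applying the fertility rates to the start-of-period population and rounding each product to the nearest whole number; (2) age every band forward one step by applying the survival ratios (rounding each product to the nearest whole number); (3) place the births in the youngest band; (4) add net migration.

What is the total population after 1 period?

4691

Call the groups 1 to 5, youngest first.
After projecting period 1:
Births: 930 × 0.071 = 66, 1470 × 0.262 = 385 → total 451
Group 2: 490 × 0.939 = 460
Group 3: 930 × 0.944 = 878
Group 4: 1470 × 0.951 = 1398
Group 5: 860 × 0.952 + 1380 × 0.576 = 819 + 795 = 1614
Net migration: Group 1 − 122 → 329; Group 2 + 122 → 582; Group 3 − 122 → 756; Group 4 + 122 → 1520; Group 5 − 110 → 1504
Giving 329 / 582 / 756 / 1520 / 1504.
Total after period 1: 329 + 582 + 756 + 1520 + 1504 = 4691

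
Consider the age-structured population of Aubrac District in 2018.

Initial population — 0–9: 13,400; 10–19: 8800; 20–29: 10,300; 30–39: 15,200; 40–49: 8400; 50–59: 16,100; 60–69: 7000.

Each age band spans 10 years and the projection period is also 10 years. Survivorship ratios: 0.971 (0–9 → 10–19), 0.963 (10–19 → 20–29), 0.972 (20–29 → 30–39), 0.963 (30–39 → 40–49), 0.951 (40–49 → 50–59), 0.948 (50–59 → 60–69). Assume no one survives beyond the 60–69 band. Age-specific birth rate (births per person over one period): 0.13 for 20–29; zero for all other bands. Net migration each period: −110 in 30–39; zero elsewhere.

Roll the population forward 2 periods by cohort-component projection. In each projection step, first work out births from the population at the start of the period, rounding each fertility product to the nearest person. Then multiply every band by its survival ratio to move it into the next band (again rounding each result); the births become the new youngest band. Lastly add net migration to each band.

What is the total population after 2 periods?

54089

After projecting period 1:
Births: 10300 × 0.13 = 1339
10–19: 13400 × 0.971 = 13011
20–29: 8800 × 0.963 = 8474
30–39: 10300 × 0.972 = 10012
40–49: 15200 × 0.963 = 14638
50–59: 8400 × 0.951 = 7988
60–69: 16100 × 0.948 = 15263
Net migration: 30–39 − 110 → 9902
End of period: [1339, 13011, 8474, 9902, 14638, 7988, 15263]
After projecting period 2:
Births: 8474 × 0.13 = 1102
10–19: 1339 × 0.971 = 1300
20–29: 13011 × 0.963 = 12530
30–39: 8474 × 0.972 = 8237
40–49: 9902 × 0.963 = 9536
50–59: 14638 × 0.951 = 13921
60–69: 7988 × 0.948 = 7573
Net migration: 30–39 − 110 → 8127
End of period: [1102, 1300, 12530, 8127, 9536, 13921, 7573]
Total after period 2: 1102 + 1300 + 12530 + 8127 + 9536 + 13921 + 7573 = 54089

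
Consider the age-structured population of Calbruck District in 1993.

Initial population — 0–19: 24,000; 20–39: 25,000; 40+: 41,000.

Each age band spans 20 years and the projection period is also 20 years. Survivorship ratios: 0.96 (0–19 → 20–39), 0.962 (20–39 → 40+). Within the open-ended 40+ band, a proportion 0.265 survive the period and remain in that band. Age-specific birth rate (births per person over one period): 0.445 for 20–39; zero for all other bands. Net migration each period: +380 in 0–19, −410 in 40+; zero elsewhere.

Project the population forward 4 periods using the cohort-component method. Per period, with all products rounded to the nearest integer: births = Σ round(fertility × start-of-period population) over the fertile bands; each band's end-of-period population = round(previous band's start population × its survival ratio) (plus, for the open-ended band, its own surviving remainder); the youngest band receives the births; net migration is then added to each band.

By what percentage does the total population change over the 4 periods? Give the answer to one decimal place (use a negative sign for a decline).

-73.0

Numbering the groups 1..3 from youngest to oldest:
Period 1.
Births: 25000 × 0.445 = 11125
Group 2: 24000 × 0.96 = 23040
Group 3: 25000 × 0.962 + 41000 × 0.265 = 24050 + 10865 = 34915
Net migration: Group 1 + 380 → 11505; Group 3 − 410 → 34505
→ [11505, 23040, 34505]
Period 2.
Births: 23040 × 0.445 = 10253
Group 2: 11505 × 0.96 = 11045
Group 3: 23040 × 0.962 + 34505 × 0.265 = 22164 + 9144 = 31308
Net migration: Group 1 + 380 → 10633; Group 3 − 410 → 30898
→ [10633, 11045, 30898]
Period 3.
Births: 11045 × 0.445 = 4915
Group 2: 10633 × 0.96 = 10208
Group 3: 11045 × 0.962 + 30898 × 0.265 = 10625 + 8188 = 18813
Net migration: Group 1 + 380 → 5295; Group 3 − 410 → 18403
→ [5295, 10208, 18403]
Period 4.
Births: 10208 × 0.445 = 4543
Group 2: 5295 × 0.96 = 5083
Group 3: 10208 × 0.962 + 18403 × 0.265 = 9820 + 4877 = 14697
Net migration: Group 1 + 380 → 4923; Group 3 − 410 → 14287
→ [4923, 5083, 14287]
Total: 90000 → 24293; change = -65707; percentage change = -73.0%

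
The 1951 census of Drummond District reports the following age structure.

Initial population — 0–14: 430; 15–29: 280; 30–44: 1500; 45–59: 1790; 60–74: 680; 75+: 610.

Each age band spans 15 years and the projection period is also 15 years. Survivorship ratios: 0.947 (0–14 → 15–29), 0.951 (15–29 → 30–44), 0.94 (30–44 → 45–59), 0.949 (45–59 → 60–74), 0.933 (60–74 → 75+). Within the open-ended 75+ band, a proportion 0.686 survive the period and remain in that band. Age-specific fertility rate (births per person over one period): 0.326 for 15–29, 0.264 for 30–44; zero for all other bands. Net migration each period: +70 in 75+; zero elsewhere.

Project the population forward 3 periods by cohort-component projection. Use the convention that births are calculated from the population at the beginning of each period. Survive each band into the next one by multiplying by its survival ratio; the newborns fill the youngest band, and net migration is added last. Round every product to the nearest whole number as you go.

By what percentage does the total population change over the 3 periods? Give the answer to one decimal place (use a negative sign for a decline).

After projecting period 1:
Births: 280 × 0.326 = 91 ; 1500 × 0.264 = 396 — total 487
15–29: 430 × 0.947 = 407
30–44: 280 × 0.951 = 266
45–59: 1500 × 0.94 = 1410
60–74: 1790 × 0.949 = 1699
75+: 680 × 0.933 + 610 × 0.686 = 634 + 418 = 1052
Net migration: 75+ + 70 → 1122
Giving 487 / 407 / 266 / 1410 / 1699 / 1122.
After projecting period 2:
Births: 407 × 0.326 = 133 ; 266 × 0.264 = 70 — total 203
15–29: 487 × 0.947 = 461
30–44: 407 × 0.951 = 387
45–59: 266 × 0.94 = 250
60–74: 1410 × 0.949 = 1338
75+: 1699 × 0.933 + 1122 × 0.686 = 1585 + 770 = 2355
Net migration: 75+ + 70 → 2425
Giving 203 / 461 / 387 / 250 / 1338 / 2425.
After projecting period 3:
Births: 461 × 0.326 = 150 ; 387 × 0.264 = 102 — total 252
15–29: 203 × 0.947 = 192
30–44: 461 × 0.951 = 438
45–59: 387 × 0.94 = 364
60–74: 250 × 0.949 = 237
75+: 1338 × 0.933 + 2425 × 0.686 = 1248 + 1664 = 2912
Net migration: 75+ + 70 → 2982
Giving 252 / 192 / 438 / 364 / 237 / 2982.
Total: 5290 → 4465; change = -825; percentage change = -15.6%

-15.6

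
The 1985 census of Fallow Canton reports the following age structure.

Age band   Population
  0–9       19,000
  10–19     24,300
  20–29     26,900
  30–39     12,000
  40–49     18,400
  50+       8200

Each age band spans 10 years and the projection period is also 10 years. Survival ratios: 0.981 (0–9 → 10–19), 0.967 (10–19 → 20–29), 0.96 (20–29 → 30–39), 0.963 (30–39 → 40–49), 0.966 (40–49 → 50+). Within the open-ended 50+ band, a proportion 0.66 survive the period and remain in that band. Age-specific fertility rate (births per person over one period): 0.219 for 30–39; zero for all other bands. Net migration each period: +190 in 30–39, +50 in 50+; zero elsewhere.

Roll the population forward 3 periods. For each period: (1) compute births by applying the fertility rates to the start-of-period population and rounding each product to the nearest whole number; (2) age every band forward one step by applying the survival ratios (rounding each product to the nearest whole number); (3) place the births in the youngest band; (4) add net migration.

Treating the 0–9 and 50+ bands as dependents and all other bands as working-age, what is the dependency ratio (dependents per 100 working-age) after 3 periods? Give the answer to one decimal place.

98.5

[period 1]
Births: 12000 × 0.219 = 2628
10–19: 19000 × 0.981 = 18639
20–29: 24300 × 0.967 = 23498
30–39: 26900 × 0.96 = 25824
40–49: 12000 × 0.963 = 11556
50+: 18400 × 0.966 + 8200 × 0.66 = 17774 + 5412 = 23186
Net migration: 30–39 + 190 → 26014; 50+ + 50 → 23236
End of period: [2628, 18639, 23498, 26014, 11556, 23236]
[period 2]
Births: 26014 × 0.219 = 5697
10–19: 2628 × 0.981 = 2578
20–29: 18639 × 0.967 = 18024
30–39: 23498 × 0.96 = 22558
40–49: 26014 × 0.963 = 25051
50+: 11556 × 0.966 + 23236 × 0.66 = 11163 + 15336 = 26499
Net migration: 30–39 + 190 → 22748; 50+ + 50 → 26549
End of period: [5697, 2578, 18024, 22748, 25051, 26549]
[period 3]
Births: 22748 × 0.219 = 4982
10–19: 5697 × 0.981 = 5589
20–29: 2578 × 0.967 = 2493
30–39: 18024 × 0.96 = 17303
40–49: 22748 × 0.963 = 21906
50+: 25051 × 0.966 + 26549 × 0.66 = 24199 + 17522 = 41721
Net migration: 30–39 + 190 → 17493; 50+ + 50 → 41771
End of period: [4982, 5589, 2493, 17493, 21906, 41771]
Dependents (band 0–9 + band 50+) = 4982 + 41771 = 46753; working-age = 47481; ratio = 46753/47481 × 100 = 98.5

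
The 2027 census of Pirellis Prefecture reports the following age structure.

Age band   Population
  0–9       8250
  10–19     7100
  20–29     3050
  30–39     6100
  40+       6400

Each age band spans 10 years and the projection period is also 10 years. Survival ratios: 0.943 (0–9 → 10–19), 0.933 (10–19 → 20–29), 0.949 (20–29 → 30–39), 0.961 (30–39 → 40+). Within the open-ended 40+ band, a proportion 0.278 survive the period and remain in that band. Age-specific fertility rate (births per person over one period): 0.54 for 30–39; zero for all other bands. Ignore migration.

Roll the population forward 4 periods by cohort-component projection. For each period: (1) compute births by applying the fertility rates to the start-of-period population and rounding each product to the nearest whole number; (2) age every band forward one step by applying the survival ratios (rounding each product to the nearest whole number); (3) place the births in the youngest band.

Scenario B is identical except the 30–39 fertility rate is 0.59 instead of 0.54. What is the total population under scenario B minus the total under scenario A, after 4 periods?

1024

After projecting period 1:
Births: 6100 × 0.54 = 3294
10–19: 8250 × 0.943 = 7780
20–29: 7100 × 0.933 = 6624
30–39: 3050 × 0.949 = 2894
40+: 6100 × 0.961 + 6400 × 0.278 = 5862 + 1779 = 7641
Population now: 0–9=3294, 10–19=7780, 20–29=6624, 30–39=2894, 40+=7641
After projecting period 2:
Births: 2894 × 0.54 = 1563
10–19: 3294 × 0.943 = 3106
20–29: 7780 × 0.933 = 7259
30–39: 6624 × 0.949 = 6286
40+: 2894 × 0.961 + 7641 × 0.278 = 2781 + 2124 = 4905
Population now: 0–9=1563, 10–19=3106, 20–29=7259, 30–39=6286, 40+=4905
After projecting period 3:
Births: 6286 × 0.54 = 3394
10–19: 1563 × 0.943 = 1474
20–29: 3106 × 0.933 = 2898
30–39: 7259 × 0.949 = 6889
40+: 6286 × 0.961 + 4905 × 0.278 = 6041 + 1364 = 7405
Population now: 0–9=3394, 10–19=1474, 20–29=2898, 30–39=6889, 40+=7405
After projecting period 4:
Births: 6889 × 0.54 = 3720
10–19: 3394 × 0.943 = 3201
20–29: 1474 × 0.933 = 1375
30–39: 2898 × 0.949 = 2750
40+: 6889 × 0.961 + 7405 × 0.278 = 6620 + 2059 = 8679
Population now: 0–9=3720, 10–19=3201, 20–29=1375, 30–39=2750, 40+=8679
Scenario A total after 4 periods: 19725
Scenario B projection —
After projecting period 1:
Births: 6100 × 0.59 = 3599
10–19: 8250 × 0.943 = 7780
20–29: 7100 × 0.933 = 6624
30–39: 3050 × 0.949 = 2894
40+: 6100 × 0.961 + 6400 × 0.278 = 5862 + 1779 = 7641
Population now: 0–9=3599, 10–19=7780, 20–29=6624, 30–39=2894, 40+=7641
After projecting period 2:
Births: 2894 × 0.59 = 1707
10–19: 3599 × 0.943 = 3394
20–29: 7780 × 0.933 = 7259
30–39: 6624 × 0.949 = 6286
40+: 2894 × 0.961 + 7641 × 0.278 = 2781 + 2124 = 4905
Population now: 0–9=1707, 10–19=3394, 20–29=7259, 30–39=6286, 40+=4905
After projecting period 3:
Births: 6286 × 0.59 = 3709
10–19: 1707 × 0.943 = 1610
20–29: 3394 × 0.933 = 3167
30–39: 7259 × 0.949 = 6889
40+: 6286 × 0.961 + 4905 × 0.278 = 6041 + 1364 = 7405
Population now: 0–9=3709, 10–19=1610, 20–29=3167, 30–39=6889, 40+=7405
After projecting period 4:
Births: 6889 × 0.59 = 4065
10–19: 3709 × 0.943 = 3498
20–29: 1610 × 0.933 = 1502
30–39: 3167 × 0.949 = 3005
40+: 6889 × 0.961 + 7405 × 0.278 = 6620 + 2059 = 8679
Population now: 0–9=4065, 10–19=3498, 20–29=1502, 30–39=3005, 40+=8679
Scenario B total after 4 periods: 20749
Difference B − A = 20749 − 19725 = 1024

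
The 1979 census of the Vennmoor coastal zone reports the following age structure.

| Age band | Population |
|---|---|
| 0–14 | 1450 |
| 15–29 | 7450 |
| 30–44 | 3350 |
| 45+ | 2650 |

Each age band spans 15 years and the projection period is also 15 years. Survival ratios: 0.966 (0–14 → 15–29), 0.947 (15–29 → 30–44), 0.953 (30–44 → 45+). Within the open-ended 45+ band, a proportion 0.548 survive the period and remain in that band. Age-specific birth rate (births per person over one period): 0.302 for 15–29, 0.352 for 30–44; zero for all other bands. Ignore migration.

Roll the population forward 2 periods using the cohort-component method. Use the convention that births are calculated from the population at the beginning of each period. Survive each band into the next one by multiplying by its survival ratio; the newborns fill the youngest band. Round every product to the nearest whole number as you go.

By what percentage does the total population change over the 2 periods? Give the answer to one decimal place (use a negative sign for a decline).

Let group 1 be 0–14 through group 4 = 45+.
Period 1:
Births: 7450 × 0.302 = 2250, 3350 × 0.352 = 1179 ⇒ total 3429
Group 2: 1450 × 0.966 = 1401
Group 3: 7450 × 0.947 = 7055
Group 4: 3350 × 0.953 + 2650 × 0.548 = 3193 + 1452 = 4645
End of period: [3429, 1401, 7055, 4645]
Period 2:
Births: 1401 × 0.302 = 423, 7055 × 0.352 = 2483 ⇒ total 2906
Group 2: 3429 × 0.966 = 3312
Group 3: 1401 × 0.947 = 1327
Group 4: 7055 × 0.953 + 4645 × 0.548 = 6723 + 2545 = 9268
End of period: [2906, 3312, 1327, 9268]
Total: 14900 → 16813; change = 1913; percentage change = 12.8%

12.8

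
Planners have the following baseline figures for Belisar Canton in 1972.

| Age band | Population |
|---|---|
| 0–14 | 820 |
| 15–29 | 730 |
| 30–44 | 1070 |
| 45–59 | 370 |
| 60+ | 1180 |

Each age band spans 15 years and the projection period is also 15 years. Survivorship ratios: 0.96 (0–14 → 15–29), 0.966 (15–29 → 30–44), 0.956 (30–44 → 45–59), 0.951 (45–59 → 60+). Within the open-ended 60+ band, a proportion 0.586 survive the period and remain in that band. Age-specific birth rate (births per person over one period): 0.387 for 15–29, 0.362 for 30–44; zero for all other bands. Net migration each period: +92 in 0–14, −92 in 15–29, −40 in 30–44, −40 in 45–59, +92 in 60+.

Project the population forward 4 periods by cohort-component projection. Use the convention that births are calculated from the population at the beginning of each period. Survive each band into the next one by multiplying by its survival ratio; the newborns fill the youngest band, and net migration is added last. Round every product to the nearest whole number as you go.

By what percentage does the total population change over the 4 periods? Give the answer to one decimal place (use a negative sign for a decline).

-16.6

[period 1]
Births: 730 * 0.387 = 283 ; 1070 * 0.362 = 387 ⇒ total 670
15–29: 820 * 0.96 = 787
30–44: 730 * 0.966 = 705
45–59: 1070 * 0.956 = 1023
60+: 370 * 0.951 + 1180 * 0.586 = 352 + 691 = 1043
Net migration: 0–14 + 92 → 762; 15–29 − 92 → 695; 30–44 − 40 → 665; 45–59 − 40 → 983; 60+ + 92 → 1135
Giving 762 / 695 / 665 / 983 / 1135.
[period 2]
Births: 695 * 0.387 = 269 ; 665 * 0.362 = 241 ⇒ total 510
15–29: 762 * 0.96 = 732
30–44: 695 * 0.966 = 671
45–59: 665 * 0.956 = 636
60+: 983 * 0.951 + 1135 * 0.586 = 935 + 665 = 1600
Net migration: 0–14 + 92 → 602; 15–29 − 92 → 640; 30–44 − 40 → 631; 45–59 − 40 → 596; 60+ + 92 → 1692
Giving 602 / 640 / 631 / 596 / 1692.
[period 3]
Births: 640 * 0.387 = 248 ; 631 * 0.362 = 228 ⇒ total 476
15–29: 602 * 0.96 = 578
30–44: 640 * 0.966 = 618
45–59: 631 * 0.956 = 603
60+: 596 * 0.951 + 1692 * 0.586 = 567 + 992 = 1559
Net migration: 0–14 + 92 → 568; 15–29 − 92 → 486; 30–44 − 40 → 578; 45–59 − 40 → 563; 60+ + 92 → 1651
Giving 568 / 486 / 578 / 563 / 1651.
[period 4]
Births: 486 * 0.387 = 188 ; 578 * 0.362 = 209 ⇒ total 397
15–29: 568 * 0.96 = 545
30–44: 486 * 0.966 = 469
45–59: 578 * 0.956 = 553
60+: 563 * 0.951 + 1651 * 0.586 = 535 + 967 = 1502
Net migration: 0–14 + 92 → 489; 15–29 − 92 → 453; 30–44 − 40 → 429; 45–59 − 40 → 513; 60+ + 92 → 1594
Giving 489 / 453 / 429 / 513 / 1594.
Total: 4170 → 3478; change = -692; percentage change = -16.6%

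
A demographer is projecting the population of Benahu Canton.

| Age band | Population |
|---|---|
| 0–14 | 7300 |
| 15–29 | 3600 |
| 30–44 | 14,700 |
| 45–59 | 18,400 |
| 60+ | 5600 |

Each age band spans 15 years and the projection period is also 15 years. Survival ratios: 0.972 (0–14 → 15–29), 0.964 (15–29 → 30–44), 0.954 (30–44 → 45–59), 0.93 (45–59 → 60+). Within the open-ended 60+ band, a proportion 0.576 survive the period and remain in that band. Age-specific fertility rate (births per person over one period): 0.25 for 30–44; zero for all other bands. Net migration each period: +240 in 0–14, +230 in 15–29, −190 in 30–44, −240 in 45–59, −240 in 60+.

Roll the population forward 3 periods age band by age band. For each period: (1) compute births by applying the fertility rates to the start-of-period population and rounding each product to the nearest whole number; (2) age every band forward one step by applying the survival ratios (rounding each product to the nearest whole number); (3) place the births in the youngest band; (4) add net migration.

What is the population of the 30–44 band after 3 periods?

3700

After projecting period 1:
Births: 14700 * 0.25 = 3675
15–29: 7300 * 0.972 = 7096
30–44: 3600 * 0.964 = 3470
45–59: 14700 * 0.954 = 14024
60+: 18400 * 0.93 + 5600 * 0.576 = 17112 + 3226 = 20338
Net migration: 0–14 + 240 → 3915; 15–29 + 230 → 7326; 30–44 − 190 → 3280; 45–59 − 240 → 13784; 60+ − 240 → 20098
Population now: 0–14=3915, 15–29=7326, 30–44=3280, 45–59=13784, 60+=20098
After projecting period 2:
Births: 3280 * 0.25 = 820
15–29: 3915 * 0.972 = 3805
30–44: 7326 * 0.964 = 7062
45–59: 3280 * 0.954 = 3129
60+: 13784 * 0.93 + 20098 * 0.576 = 12819 + 11576 = 24395
Net migration: 0–14 + 240 → 1060; 15–29 + 230 → 4035; 30–44 − 190 → 6872; 45–59 − 240 → 2889; 60+ − 240 → 24155
Population now: 0–14=1060, 15–29=4035, 30–44=6872, 45–59=2889, 60+=24155
After projecting period 3:
Births: 6872 * 0.25 = 1718
15–29: 1060 * 0.972 = 1030
30–44: 4035 * 0.964 = 3890
45–59: 6872 * 0.954 = 6556
60+: 2889 * 0.93 + 24155 * 0.576 = 2687 + 13913 = 16600
Net migration: 0–14 + 240 → 1958; 15–29 + 230 → 1260; 30–44 − 190 → 3700; 45–59 − 240 → 6316; 60+ − 240 → 16360
Population now: 0–14=1958, 15–29=1260, 30–44=3700, 45–59=6316, 60+=16360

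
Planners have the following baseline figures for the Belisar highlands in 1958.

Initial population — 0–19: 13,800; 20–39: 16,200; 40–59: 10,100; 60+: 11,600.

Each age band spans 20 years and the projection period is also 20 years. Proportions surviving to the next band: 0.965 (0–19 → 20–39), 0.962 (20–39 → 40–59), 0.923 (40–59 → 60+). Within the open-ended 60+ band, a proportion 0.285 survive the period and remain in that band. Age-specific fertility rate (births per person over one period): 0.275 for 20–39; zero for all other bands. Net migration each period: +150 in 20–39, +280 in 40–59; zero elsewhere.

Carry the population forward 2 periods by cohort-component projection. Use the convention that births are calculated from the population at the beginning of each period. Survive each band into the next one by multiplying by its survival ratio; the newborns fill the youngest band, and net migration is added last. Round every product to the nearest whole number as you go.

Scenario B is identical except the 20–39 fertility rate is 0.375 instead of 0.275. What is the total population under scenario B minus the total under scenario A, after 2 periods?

Call the bands 1 to 4, youngest first.
Period 1:
Births: 16200 × 0.275 = 4455
Band 2: 13800 × 0.965 = 13317
Band 3: 16200 × 0.962 = 15584
Band 4: 10100 × 0.923 + 11600 × 0.285 = 9322 + 3306 = 12628
Net migration: Band 2 + 150 → 13467; Band 3 + 280 → 15864
Population now: 0–19=4455, 20–39=13467, 40–59=15864, 60+=12628
Period 2:
Births: 13467 × 0.275 = 3703
Band 2: 4455 × 0.965 = 4299
Band 3: 13467 × 0.962 = 12955
Band 4: 15864 × 0.923 + 12628 × 0.285 = 14642 + 3599 = 18241
Net migration: Band 2 + 150 → 4449; Band 3 + 280 → 13235
Population now: 0–19=3703, 20–39=4449, 40–59=13235, 60+=18241
Scenario A total after 2 periods: 39628
Scenario B projection —
Period 1:
Births: 16200 × 0.375 = 6075
Band 2: 13800 × 0.965 = 13317
Band 3: 16200 × 0.962 = 15584
Band 4: 10100 × 0.923 + 11600 × 0.285 = 9322 + 3306 = 12628
Net migration: Band 2 + 150 → 13467; Band 3 + 280 → 15864
Population now: 0–19=6075, 20–39=13467, 40–59=15864, 60+=12628
Period 2:
Births: 13467 × 0.375 = 5050
Band 2: 6075 × 0.965 = 5862
Band 3: 13467 × 0.962 = 12955
Band 4: 15864 × 0.923 + 12628 × 0.285 = 14642 + 3599 = 18241
Net migration: Band 2 + 150 → 6012; Band 3 + 280 → 13235
Population now: 0–19=5050, 20–39=6012, 40–59=13235, 60+=18241
Scenario B total after 2 periods: 42538
Difference B − A = 42538 − 39628 = 2910

2910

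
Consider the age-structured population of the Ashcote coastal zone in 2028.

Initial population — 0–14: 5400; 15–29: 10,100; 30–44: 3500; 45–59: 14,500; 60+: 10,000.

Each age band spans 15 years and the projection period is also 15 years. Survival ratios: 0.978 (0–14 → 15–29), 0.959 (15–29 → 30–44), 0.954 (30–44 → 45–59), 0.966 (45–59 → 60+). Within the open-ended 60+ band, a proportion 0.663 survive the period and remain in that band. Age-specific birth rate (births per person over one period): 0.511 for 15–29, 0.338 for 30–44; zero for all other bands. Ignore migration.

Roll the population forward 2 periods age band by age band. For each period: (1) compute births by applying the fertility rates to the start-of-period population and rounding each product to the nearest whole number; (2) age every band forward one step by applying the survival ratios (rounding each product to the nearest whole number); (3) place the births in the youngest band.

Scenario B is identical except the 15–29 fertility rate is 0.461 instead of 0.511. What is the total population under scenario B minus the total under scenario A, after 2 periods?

Call the groups 1 to 5, youngest first.
[period 1]
Births: 10100 × 0.511 = 5161  |  3500 × 0.338 = 1183 → 6344
Group 2: 5400 × 0.978 = 5281
Group 3: 10100 × 0.959 = 9686
Group 4: 3500 × 0.954 = 3339
Group 5: 14500 × 0.966 + 10000 × 0.663 = 14007 + 6630 = 20637
→ [6344, 5281, 9686, 3339, 20637]
[period 2]
Births: 5281 × 0.511 = 2699  |  9686 × 0.338 = 3274 → 5973
Group 2: 6344 × 0.978 = 6204
Group 3: 5281 × 0.959 = 5064
Group 4: 9686 × 0.954 = 9240
Group 5: 3339 × 0.966 + 20637 × 0.663 = 3225 + 13682 = 16907
→ [5973, 6204, 5064, 9240, 16907]
Scenario A total after 2 periods: 43388
Scenario B projection —
[period 1]
Births: 10100 × 0.461 = 4656  |  3500 × 0.338 = 1183 → 5839
Group 2: 5400 × 0.978 = 5281
Group 3: 10100 × 0.959 = 9686
Group 4: 3500 × 0.954 = 3339
Group 5: 14500 × 0.966 + 10000 × 0.663 = 14007 + 6630 = 20637
→ [5839, 5281, 9686, 3339, 20637]
[period 2]
Births: 5281 × 0.461 = 2435  |  9686 × 0.338 = 3274 → 5709
Group 2: 5839 × 0.978 = 5711
Group 3: 5281 × 0.959 = 5064
Group 4: 9686 × 0.954 = 9240
Group 5: 3339 × 0.966 + 20637 × 0.663 = 3225 + 13682 = 16907
→ [5709, 5711, 5064, 9240, 16907]
Scenario B total after 2 periods: 42631
Difference B − A = 42631 − 43388 = -757

-757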